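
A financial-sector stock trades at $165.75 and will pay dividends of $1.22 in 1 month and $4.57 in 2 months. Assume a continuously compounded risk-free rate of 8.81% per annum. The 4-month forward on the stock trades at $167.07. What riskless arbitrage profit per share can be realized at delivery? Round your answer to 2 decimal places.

$2.27 per share

PV(dividends) I = 1.22·e^(−0.0881·1/12) + 4.57·e^(−0.0881·2/12) = 5.7145
Fair forward F* = (S − I)·e^(rT) = (165.75 − 5.7145)·e^0.029367 = 160.0355 × 1.029802 = 164.8049
Market $167.07 > fair 164.8049: forward overpriced → cash-and-carry (borrow at r, buy the stock and collect the dividends, short the forward).
Profit at T = |F_mkt − F*| = |167.07 − 164.8049| = $2.27 per share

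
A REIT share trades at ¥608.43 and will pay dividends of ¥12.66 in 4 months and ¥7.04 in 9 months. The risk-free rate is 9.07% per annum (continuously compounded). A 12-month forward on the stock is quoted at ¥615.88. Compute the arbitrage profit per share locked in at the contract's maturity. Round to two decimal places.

PV(dividends) I = 12.66·e^(−0.0907·4/12) + 7.04·e^(−0.0907·9/12) = 18.8600
Fair forward F* = (S − I)·e^(rT) = (608.43 − 18.8600)·e^0.090700 = 589.5700 × 1.094940 = 645.5438
Market ¥615.88 < fair 645.5438: forward underpriced → reverse cash-and-carry (short the stock, invest proceeds at r, pay the dividends, go long the forward).
Profit at T = |F_mkt − F*| = |615.88 − 645.5438| = ¥29.66 per share

¥29.66 per share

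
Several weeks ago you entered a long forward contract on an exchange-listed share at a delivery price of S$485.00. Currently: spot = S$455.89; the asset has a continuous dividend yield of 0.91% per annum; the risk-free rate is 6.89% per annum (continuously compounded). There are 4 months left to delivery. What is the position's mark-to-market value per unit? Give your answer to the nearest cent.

Current fair forward for the remaining 4 months: F = S·e^((r − q)·T), (r − q) = 0.0689 − 0.0091 = 0.0598
F = 455.89 · e^(0.0598 × 4/12) = 455.89 × 1.020133 = 465.0684
Value of long forward = (F − K)·e^(−rT) = (465.0684 − 485.00) · e^(−0.0689·4/12)
= -19.9316 × 0.977295 = -19.48

-S$19.48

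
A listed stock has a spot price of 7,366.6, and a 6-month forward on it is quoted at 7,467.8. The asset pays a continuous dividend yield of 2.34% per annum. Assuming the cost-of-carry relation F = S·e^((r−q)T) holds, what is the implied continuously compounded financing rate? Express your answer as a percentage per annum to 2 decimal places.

From F = S·e^((r−q)T): (r − q) = ln(F/S)/T
ln(7467.8/7366.6) = ln(1.013738) = 0.013644
(r − q) = 0.013644 / (6/12) = 0.027288
r = ln(F/S)/T + q = 0.027288 + 0.0234 = 0.050688
r = 5.07%

5.07%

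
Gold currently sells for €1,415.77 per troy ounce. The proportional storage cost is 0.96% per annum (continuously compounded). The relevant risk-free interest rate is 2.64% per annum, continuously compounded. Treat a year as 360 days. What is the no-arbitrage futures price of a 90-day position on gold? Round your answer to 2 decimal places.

Net carry = r + u − y = 0.0264 + 0.0096 − 0.0000 = 0.0360
F = S·e^((r+u−y)T) = 1415.77 · e^(0.0360 × 90/360) = 1415.77 · e^0.00900000
= 1415.77 × 1.00904062 = €1,428.57 per troy ounce

€1,428.57 per troy ounce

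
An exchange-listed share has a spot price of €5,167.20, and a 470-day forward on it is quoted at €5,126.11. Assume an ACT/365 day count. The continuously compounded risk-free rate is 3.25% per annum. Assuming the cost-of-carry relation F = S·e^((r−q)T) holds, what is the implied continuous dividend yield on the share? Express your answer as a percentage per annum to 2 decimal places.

3.87%

From F = S·e^((r−q)T): (r − q) = ln(F/S)/T
ln(5126.11/5167.20) = ln(0.992048) = -0.007984
(r − q) = -0.007984 / (470/365) = -0.006200
q = r − ln(F/S)/T = 0.0325 + 0.006200 = 0.038700
q = 3.87%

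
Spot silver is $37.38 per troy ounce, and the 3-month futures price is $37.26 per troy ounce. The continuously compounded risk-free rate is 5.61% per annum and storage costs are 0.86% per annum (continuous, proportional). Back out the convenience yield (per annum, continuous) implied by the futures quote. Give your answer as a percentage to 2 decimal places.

7.76%

F = S·e^((r+u−y)T) ⇒ (r+u−y) = ln(F/S)/T
ln(37.26/37.38) = -0.003215; /T ⇒ -0.012860
y = r + u − ln(F/S)/T = 0.0561 + 0.0086 + 0.012860 = 0.077560
y = 7.76%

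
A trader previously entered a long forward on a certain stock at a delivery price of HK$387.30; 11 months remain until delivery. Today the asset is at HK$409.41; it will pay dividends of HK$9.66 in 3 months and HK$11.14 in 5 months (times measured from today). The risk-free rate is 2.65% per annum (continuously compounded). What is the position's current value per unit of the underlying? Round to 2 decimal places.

PV(remaining dividends) I = 9.66·e^(−0.0265·3/12) + 11.14·e^(−0.0265·5/12) = 20.6139
Current forward F = (S − I)·e^(rT) = (409.41 − 20.6139)·e^(0.0265·11/12) = 388.7961 × 1.024589 = 398.3562
Value (long) = (F − K)·e^(−rT) = (398.3562 − 387.30) × 0.976001 = 10.7909
Value = HK$10.79

HK$10.79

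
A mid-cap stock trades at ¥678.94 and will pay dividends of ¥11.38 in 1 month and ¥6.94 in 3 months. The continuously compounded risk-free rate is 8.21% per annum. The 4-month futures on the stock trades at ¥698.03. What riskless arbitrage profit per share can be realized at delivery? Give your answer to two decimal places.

PV(dividends) I = 11.38·e^(−0.0821·1/12) + 6.94·e^(−0.0821·3/12) = 18.1014
Fair futures F* = (S − I)·e^(rT) = (678.94 − 18.1014)·e^0.027367 = 660.8386 × 1.027745 = 679.1736
Market ¥698.03 > fair 679.1736: forward overpriced → cash-and-carry (borrow at r, buy the stock and collect the dividends, short the forward).
Profit at T = |F_mkt − F*| = |698.03 − 679.1736| = ¥18.86 per share

¥18.86 per share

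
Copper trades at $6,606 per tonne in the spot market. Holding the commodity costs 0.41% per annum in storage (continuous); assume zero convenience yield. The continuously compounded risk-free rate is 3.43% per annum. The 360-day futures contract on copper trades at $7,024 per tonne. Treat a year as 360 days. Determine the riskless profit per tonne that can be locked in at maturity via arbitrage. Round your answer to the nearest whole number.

$159 per tonne

Fair futures: F* = S·e^(carry·T), with carry = (r + u) = 0.0343 + 0.0041 = 0.0384
F* = 6606 · e^(0.0384 × 360/360) = 6606 · e^0.038400 = 6606 × 1.039147 = $6864.6051
Market $7024 > fair $6864.6051: forward overpriced → cash-and-carry (buy spot, short the forward).
At maturity, profit = |F_mkt − F*| = |7024 − 6864.6051| = $159 per tonne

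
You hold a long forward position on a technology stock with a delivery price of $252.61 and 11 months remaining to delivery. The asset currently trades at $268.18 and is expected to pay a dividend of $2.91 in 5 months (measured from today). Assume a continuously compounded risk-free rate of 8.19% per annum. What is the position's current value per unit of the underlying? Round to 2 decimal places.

$31.03

PV(remaining dividends) I = 2.91·e^(−0.0819·5/12) = 2.8124
Current forward F = (S − I)·e^(rT) = (268.18 − 2.8124)·e^(0.0819·11/12) = 265.3676 × 1.077965 = 286.0570
Value (long) = (F − K)·e^(−rT) = (286.0570 − 252.61) × 0.927674 = 31.0279
Value = $31.03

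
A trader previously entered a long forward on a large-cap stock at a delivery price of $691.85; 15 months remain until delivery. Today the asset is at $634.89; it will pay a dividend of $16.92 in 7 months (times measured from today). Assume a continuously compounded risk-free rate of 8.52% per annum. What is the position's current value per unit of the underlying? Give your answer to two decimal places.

-$3.17

PV(remaining dividends) I = 16.92·e^(−0.0852·7/12) = 16.0996
Current forward F = (S − I)·e^(rT) = (634.89 − 16.0996)·e^(0.0852·15/12) = 618.7904 × 1.112378 = 688.3288
Value (long) = (F − K)·e^(−rT) = (688.3288 − 691.85) × 0.898975 = -3.1655
Value = -$3.17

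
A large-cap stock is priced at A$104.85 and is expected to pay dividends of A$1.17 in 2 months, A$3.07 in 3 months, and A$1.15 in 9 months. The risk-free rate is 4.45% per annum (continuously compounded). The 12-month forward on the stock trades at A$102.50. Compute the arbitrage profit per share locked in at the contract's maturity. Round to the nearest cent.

PV(dividends) I = 1.17·e^(−0.0445·2/12) + 3.07·e^(−0.0445·3/12) + 1.15·e^(−0.0445·9/12) = 5.3096
Fair forward F* = (S − I)·e^(rT) = (104.85 − 5.3096)·e^0.044500 = 99.5404 × 1.045505 = 104.0700
Market A$102.50 < fair 104.0700: forward underpriced → reverse cash-and-carry (short the stock, invest proceeds at r, pay the dividends, go long the forward).
Profit at T = |F_mkt − F*| = |102.50 − 104.0700| = A$1.57 per share

A$1.57 per share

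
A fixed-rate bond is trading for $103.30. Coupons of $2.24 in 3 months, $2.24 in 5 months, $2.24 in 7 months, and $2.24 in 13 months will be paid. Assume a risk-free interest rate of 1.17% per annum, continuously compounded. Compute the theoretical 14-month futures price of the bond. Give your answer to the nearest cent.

$95.70

PV(coupons) I = 2.24·e^(−0.0117·3/12) + 2.24·e^(−0.0117·5/12) + 2.24·e^(−0.0117·7/12) + 2.24·e^(−0.0117·13/12)
I = 2.2335 + 2.2291 + 2.2248 + 2.2118 = 8.8992
F = (S − I)·e^(rT) = (103.30 − 8.8992) · e^(0.0117·14/12)
= 94.4008 · e^0.013650 = 94.4008 × 1.013744 = $95.70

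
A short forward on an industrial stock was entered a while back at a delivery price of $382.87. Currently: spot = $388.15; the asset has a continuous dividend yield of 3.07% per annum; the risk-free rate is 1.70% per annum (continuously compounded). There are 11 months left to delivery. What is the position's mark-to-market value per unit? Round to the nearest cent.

-$0.43

Current fair forward for the remaining 11 months: F = S·e^((r − q)·T), (r − q) = 0.0170 − 0.0307 = -0.0137
F = 388.15 · e^(-0.0137 × 11/12) = 388.15 × 0.987520 = 383.3059
Value of long forward = (F − K)·e^(−rT) = (383.3059 − 382.87) · e^(−0.0170·11/12)
= 0.4359 × 0.984537 = 0.43
Short position value = −(long value) = -$0.43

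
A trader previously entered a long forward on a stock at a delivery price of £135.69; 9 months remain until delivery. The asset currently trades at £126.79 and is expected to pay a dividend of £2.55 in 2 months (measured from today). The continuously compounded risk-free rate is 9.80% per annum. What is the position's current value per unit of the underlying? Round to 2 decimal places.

-£1.79

PV(remaining dividends) I = 2.55·e^(−0.0980·2/12) = 2.5087
Current forward F = (S − I)·e^(rT) = (126.79 − 2.5087)·e^(0.0980·9/12) = 124.2813 × 1.076269 = 133.7601
Value (long) = (F − K)·e^(−rT) = (133.7601 − 135.69) × 0.929136 = -1.7931
Value = -£1.79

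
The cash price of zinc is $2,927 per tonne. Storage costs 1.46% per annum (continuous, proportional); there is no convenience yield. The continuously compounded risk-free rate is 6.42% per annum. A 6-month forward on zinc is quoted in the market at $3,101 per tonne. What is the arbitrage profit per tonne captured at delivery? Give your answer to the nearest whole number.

Fair forward: F* = S·e^(carry·T), with carry = (r + u) = 0.0642 + 0.0146 = 0.0788
F* = 2927 · e^(0.0788 × 6/12) = 2927 · e^0.039400 = 2927 × 1.040186 = $3044.6244
Market $3101 > fair $3044.6244: forward overpriced → cash-and-carry (buy spot, short the forward).
At maturity, profit = |F_mkt − F*| = |3101 − 3044.6244| = $56 per tonne

$56 per tonne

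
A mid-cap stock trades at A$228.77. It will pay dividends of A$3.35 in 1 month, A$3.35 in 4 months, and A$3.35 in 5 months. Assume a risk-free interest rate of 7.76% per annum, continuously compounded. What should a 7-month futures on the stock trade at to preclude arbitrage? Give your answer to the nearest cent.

PV(dividends) I = 3.35·e^(−0.0776·1/12) + 3.35·e^(−0.0776·4/12) + 3.35·e^(−0.0776·5/12)
I = 3.3284 + 3.2645 + 3.2434 = 9.8363
F = (S − I)·e^(rT) = (228.77 − 9.8363) · e^(0.0776·7/12)
= 218.9337 · e^0.045267 = 218.9337 × 1.046307 = A$229.07

A$229.07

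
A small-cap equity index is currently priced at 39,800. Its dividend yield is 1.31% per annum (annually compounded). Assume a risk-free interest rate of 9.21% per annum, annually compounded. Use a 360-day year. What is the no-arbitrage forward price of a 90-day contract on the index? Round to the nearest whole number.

40,554

F = S · (1+r)^T / (1+q)^T
= 39800 × 1.022270 / 1.003259 = 39800 × 1.018949
F = 40,554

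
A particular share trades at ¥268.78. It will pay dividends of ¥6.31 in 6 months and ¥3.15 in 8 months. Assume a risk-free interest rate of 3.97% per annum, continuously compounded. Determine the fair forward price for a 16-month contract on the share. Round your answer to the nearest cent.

¥273.63

PV(dividends) I = 6.31·e^(−0.0397·6/12) + 3.15·e^(−0.0397·8/12)
I = 6.1860 + 3.0677 = 9.2537
F = (S − I)·e^(rT) = (268.78 − 9.2537) · e^(0.0397·16/12)
= 259.5263 · e^0.052933 = 259.5263 × 1.054359 = ¥273.63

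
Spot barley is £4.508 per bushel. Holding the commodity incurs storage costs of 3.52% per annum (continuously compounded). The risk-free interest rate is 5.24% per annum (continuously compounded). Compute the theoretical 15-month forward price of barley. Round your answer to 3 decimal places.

£5.030 per bushel

Net carry = r + u − y = 0.0524 + 0.0352 − 0.0000 = 0.0876
F = S·e^((r+u−y)T) = 4.508 · e^(0.0876 × 15/12) = 4.508 · e^0.109500
= 4.508 × 1.115720 = £5.030 per bushel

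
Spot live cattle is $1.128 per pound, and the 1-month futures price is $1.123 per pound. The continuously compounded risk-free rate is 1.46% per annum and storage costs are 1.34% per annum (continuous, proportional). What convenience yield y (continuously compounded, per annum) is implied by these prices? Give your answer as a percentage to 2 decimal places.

F = S·e^((r+u−y)T) ⇒ (r+u−y) = ln(F/S)/T
ln(1.123/1.128) = -0.004442; /T ⇒ -0.053304
y = r + u − ln(F/S)/T = 0.0146 + 0.0134 + 0.053304 = 0.081304
y = 8.13%

8.13%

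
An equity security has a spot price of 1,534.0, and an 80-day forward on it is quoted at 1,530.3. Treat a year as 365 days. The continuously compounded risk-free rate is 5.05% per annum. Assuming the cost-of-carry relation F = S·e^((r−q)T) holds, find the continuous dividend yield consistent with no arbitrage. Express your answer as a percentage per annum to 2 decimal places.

From F = S·e^((r−q)T): (r − q) = ln(F/S)/T
ln(1530.3/1534.0) = ln(0.997588) = -0.002415
(r − q) = -0.002415 / (80/365) = -0.011018
q = r − ln(F/S)/T = 0.0505 + 0.011018 = 0.061518
q = 6.15%

6.15%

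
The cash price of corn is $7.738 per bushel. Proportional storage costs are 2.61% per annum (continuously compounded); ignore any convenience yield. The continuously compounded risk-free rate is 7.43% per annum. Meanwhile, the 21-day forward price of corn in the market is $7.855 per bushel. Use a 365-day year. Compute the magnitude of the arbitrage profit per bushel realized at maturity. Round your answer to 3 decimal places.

Fair forward: F* = S·e^(carry·T), with carry = (r + u) = 0.0743 + 0.0261 = 0.1004
F* = 7.738 · e^(0.1004 × 21/365) = 7.738 · e^0.005776 = 7.738 × 1.005793 = $7.7828
Market $7.855 > fair $7.7828: forward overpriced → cash-and-carry (buy spot, short the forward).
At maturity, profit = |F_mkt − F*| = |7.855 − 7.7828| = $0.072 per bushel

$0.072 per bushel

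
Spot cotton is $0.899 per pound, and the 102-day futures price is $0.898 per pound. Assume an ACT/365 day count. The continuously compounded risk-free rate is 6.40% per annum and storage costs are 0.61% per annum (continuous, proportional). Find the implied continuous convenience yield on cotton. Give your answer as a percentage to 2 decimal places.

F = S·e^((r+u−y)T) ⇒ (r+u−y) = ln(F/S)/T
ln(0.898/0.899) = -0.001113; /T ⇒ -0.003983
y = r + u − ln(F/S)/T = 0.0640 + 0.0061 + 0.003983 = 0.074083
y = 7.41%

7.41%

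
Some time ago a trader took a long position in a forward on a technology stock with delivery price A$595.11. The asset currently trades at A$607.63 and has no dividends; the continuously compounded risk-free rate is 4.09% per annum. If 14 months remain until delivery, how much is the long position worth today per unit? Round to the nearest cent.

A$40.25

Current fair forward for the remaining 14 months: F = S·e^(r·T), r = 0.0409
F = 607.63 · e^(0.0409 × 14/12) = 607.63 × 1.048873 = 637.3267
Value of long forward = (F − K)·e^(−rT) = (637.3267 − 595.11) · e^(−0.0409·14/12)
= 42.2167 × 0.953404 = 40.25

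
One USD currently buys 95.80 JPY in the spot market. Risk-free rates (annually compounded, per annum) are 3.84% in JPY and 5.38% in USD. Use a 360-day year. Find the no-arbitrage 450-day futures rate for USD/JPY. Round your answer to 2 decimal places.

By covered interest parity, F = S · (1+r_JPY)^T / (1+r_USD)^T
= 95.80 × 1.048228 / 1.067696 = 95.80 × 0.981766
F = 94.05 JPY per USD

94.05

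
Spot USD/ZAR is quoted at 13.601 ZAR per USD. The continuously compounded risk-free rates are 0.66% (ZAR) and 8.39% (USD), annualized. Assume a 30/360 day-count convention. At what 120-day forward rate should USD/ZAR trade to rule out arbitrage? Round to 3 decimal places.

F = S·e^((r_ZAR − r_USD)T) = 13.601 · e^((0.0066 − 0.0839) × 120/360)
= 13.601 · e^-0.025767 = 13.601 × 0.974562
F = 13.255 ZAR per USD

13.255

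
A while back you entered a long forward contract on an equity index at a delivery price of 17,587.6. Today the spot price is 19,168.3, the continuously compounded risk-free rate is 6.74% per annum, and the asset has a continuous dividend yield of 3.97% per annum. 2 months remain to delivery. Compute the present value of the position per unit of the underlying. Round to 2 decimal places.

Current fair forward for the remaining 2 months: F = S·e^((r − q)·T), (r − q) = 0.0674 − 0.0397 = 0.0277
F = 19168.3 · e^(0.0277 × 2/12) = 19168.3 × 1.00462734 = 19256.9982
Value of long forward = (F − K)·e^(−rT) = (19256.9982 − 17587.6) · e^(−0.0674·2/12)
= 1669.3982 × 0.98882952 = 1650.75

1650.75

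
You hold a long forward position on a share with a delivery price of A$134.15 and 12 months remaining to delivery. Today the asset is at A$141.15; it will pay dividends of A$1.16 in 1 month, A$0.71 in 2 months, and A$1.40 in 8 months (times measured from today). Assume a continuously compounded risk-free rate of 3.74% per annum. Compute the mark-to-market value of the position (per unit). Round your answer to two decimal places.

PV(remaining dividends) I = 1.16·e^(−0.0374·1/12) + 0.71·e^(−0.0374·2/12) + 1.40·e^(−0.0374·8/12) = 3.2275
Current forward F = (S − I)·e^(rT) = (141.15 − 3.2275)·e^(0.0374·12/12) = 137.9225 × 1.038108 = 143.1785
Value (long) = (F − K)·e^(−rT) = (143.1785 − 134.15) × 0.963291 = 8.6971
Value = A$8.70

A$8.70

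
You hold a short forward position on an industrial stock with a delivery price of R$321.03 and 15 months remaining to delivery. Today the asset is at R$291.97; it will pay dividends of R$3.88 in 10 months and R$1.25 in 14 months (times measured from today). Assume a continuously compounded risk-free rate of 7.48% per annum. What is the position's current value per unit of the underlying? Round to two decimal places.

PV(remaining dividends) I = 3.88·e^(−0.0748·10/12) + 1.25·e^(−0.0748·14/12) = 4.7911
Current forward F = (S − I)·e^(rT) = (291.97 − 4.7911)·e^(0.0748·15/12) = 287.1789 × 1.098011 = 315.3256
Value (long) = (F − K)·e^(−rT) = (315.3256 − 321.03) × 0.910738 = -5.1952
Short position value = −(long value) = R$5.20

R$5.20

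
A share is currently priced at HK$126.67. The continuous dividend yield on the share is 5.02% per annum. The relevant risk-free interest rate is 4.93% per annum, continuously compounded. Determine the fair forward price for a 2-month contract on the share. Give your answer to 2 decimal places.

F = S·e^((r − q)T) = 126.67 · e^((0.0493 − 0.0502) × 2/12)
= 126.67 · e^-0.000150 = 126.67 × 0.999850
F = HK$126.65

HK$126.65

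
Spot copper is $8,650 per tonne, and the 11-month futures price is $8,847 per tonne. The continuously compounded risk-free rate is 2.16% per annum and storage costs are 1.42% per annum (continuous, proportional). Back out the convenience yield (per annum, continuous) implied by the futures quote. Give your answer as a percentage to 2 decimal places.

1.12%

F = S·e^((r+u−y)T) ⇒ (r+u−y) = ln(F/S)/T
ln(8847/8650) = 0.022519; /T ⇒ 0.024566
y = r + u − ln(F/S)/T = 0.0216 + 0.0142 − 0.024566 = 0.011234
y = 1.12%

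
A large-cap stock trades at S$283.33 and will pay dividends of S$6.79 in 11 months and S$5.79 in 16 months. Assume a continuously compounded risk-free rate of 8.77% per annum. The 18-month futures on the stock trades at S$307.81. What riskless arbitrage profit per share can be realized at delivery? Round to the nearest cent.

S$2.33 per share

PV(dividends) I = 6.79·e^(−0.0877·11/12) + 5.79·e^(−0.0877·16/12) = 11.4165
Fair futures F* = (S − I)·e^(rT) = (283.33 − 11.4165)·e^0.131550 = 271.9135 × 1.140595 = 310.1432
Market S$307.81 < fair 310.1432: forward underpriced → reverse cash-and-carry (short the stock, invest proceeds at r, pay the dividends, go long the forward).
Profit at T = |F_mkt − F*| = |307.81 − 310.1432| = S$2.33 per share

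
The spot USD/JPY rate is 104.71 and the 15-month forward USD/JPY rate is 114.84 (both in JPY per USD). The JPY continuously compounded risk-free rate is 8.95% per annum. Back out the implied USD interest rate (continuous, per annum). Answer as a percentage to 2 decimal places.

1.56%

F = S·e^((r_JPY − r_USD)T) ⇒ r_USD = r_JPY − ln(F/S)/T
ln(114.84/104.71) = 0.092345; /(15/12) = 0.073876
r_USD = 0.0895 − 0.073876 = 0.015624
r_USD = 1.56%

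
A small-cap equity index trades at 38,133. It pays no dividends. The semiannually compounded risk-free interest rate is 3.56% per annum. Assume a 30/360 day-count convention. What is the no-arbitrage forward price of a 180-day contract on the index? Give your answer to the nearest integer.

F = S · (1+r/2)^(2T)
= 38133 × 1.017800
F = 38,812

38,812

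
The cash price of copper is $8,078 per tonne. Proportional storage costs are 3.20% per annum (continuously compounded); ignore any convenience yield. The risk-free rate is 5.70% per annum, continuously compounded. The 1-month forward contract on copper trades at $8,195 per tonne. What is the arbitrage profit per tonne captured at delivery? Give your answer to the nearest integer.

Fair forward: F* = S·e^(carry·T), with carry = (r + u) = 0.0570 + 0.0320 = 0.0890
F* = 8078 · e^(0.0890 × 1/12) = 8078 · e^0.007417 = 8078 × 1.007445 = $8138.1407
Market $8195 > fair $8138.1407: forward overpriced → cash-and-carry (buy spot, short the forward).
At maturity, profit = |F_mkt − F*| = |8195 − 8138.1407| = $57 per tonne

$57 per tonne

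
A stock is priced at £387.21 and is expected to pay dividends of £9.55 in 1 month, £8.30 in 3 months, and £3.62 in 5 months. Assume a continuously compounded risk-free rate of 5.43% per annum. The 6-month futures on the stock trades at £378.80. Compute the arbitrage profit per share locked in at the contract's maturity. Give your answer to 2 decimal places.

PV(dividends) I = 9.55·e^(−0.0543·1/12) + 8.30·e^(−0.0543·3/12) + 3.62·e^(−0.0543·5/12) = 21.2340
Fair futures F* = (S − I)·e^(rT) = (387.21 − 21.2340)·e^0.027150 = 365.9760 × 1.027522 = 376.0484
Market £378.80 > fair 376.0484: forward overpriced → cash-and-carry (borrow at r, buy the stock and collect the dividends, short the forward).
Profit at T = |F_mkt − F*| = |378.80 − 376.0484| = £2.75 per share

£2.75 per share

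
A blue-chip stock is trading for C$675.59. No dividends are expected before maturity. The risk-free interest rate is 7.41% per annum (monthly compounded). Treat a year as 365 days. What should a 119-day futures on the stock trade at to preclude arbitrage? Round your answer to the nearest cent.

C$692.06

F = S · (1+r/12)^(12T)
= 675.59 × 1.024377
F = C$692.06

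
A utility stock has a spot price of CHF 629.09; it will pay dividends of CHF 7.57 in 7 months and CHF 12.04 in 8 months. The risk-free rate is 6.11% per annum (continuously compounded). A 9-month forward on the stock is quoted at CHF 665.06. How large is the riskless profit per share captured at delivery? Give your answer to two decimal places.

CHF 26.22 per share

PV(dividends) I = 7.57·e^(−0.0611·7/12) + 12.04·e^(−0.0611·8/12) = 18.8644
Fair forward F* = (S − I)·e^(rT) = (629.09 − 18.8644)·e^0.045825 = 610.2256 × 1.046891 = 638.8397
Market CHF 665.06 > fair 638.8397: forward overpriced → cash-and-carry (borrow at r, buy the stock and collect the dividends, short the forward).
Profit at T = |F_mkt − F*| = |665.06 − 638.8397| = CHF 26.22 per share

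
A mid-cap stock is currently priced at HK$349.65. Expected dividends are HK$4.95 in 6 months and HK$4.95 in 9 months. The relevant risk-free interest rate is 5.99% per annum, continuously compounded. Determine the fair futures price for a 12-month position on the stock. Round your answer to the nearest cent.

HK$361.11

PV(dividends) I = 4.95·e^(−0.0599·6/12) + 4.95·e^(−0.0599·9/12)
I = 4.8039 + 4.7325 = 9.5364
F = (S − I)·e^(rT) = (349.65 − 9.5364) · e^(0.0599·12/12)
= 340.1136 · e^0.059900 = 340.1136 × 1.061730 = HK$361.11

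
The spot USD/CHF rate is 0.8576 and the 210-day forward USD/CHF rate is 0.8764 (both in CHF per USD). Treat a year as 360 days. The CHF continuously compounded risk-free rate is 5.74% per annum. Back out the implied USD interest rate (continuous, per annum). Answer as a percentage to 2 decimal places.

2.02%

F = S·e^((r_CHF − r_USD)T) ⇒ r_USD = r_CHF − ln(F/S)/T
ln(0.8764/0.8576) = 0.021685; /(210/360) = 0.037174
r_USD = 0.0574 − 0.037174 = 0.020226
r_USD = 2.02%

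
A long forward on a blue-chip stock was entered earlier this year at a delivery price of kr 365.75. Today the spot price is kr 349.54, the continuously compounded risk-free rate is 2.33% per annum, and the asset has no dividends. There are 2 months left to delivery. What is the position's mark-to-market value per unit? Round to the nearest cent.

-kr 14.79

Current fair forward for the remaining 2 months: F = S·e^(r·T), r = 0.0233
F = 349.54 · e^(0.0233 × 2/12) = 349.54 × 1.003891 = 350.9001
Value of long forward = (F − K)·e^(−rT) = (350.9001 − 365.75) · e^(−0.0233·2/12)
= -14.8499 × 0.996124 = -14.79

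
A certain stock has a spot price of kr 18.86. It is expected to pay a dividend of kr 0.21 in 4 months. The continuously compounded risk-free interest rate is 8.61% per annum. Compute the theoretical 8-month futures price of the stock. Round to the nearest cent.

kr 19.76

PV(dividends) I = 0.21·e^(−0.0861·4/12)
I = 0.2041
F = (S − I)·e^(rT) = (18.86 − 0.2041) · e^(0.0861·8/12)
= 18.6559 · e^0.057400 = 18.6559 × 1.059079 = kr 19.76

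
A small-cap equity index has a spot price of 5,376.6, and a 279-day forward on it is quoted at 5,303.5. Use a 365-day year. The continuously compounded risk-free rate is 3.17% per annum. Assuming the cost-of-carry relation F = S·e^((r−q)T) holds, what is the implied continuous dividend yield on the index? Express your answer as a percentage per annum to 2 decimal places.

4.96%

From F = S·e^((r−q)T): (r − q) = ln(F/S)/T
ln(5303.5/5376.6) = ln(0.986404) = -0.013689
(r − q) = -0.013689 / (279/365) = -0.017909
q = r − ln(F/S)/T = 0.0317 + 0.017909 = 0.049609
q = 4.96%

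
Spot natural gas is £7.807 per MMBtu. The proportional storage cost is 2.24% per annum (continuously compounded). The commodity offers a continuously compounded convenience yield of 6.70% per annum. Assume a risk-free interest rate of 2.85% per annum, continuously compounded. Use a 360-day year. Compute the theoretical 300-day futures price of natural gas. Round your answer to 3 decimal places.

£7.703 per MMBtu

Net carry = r + u − y = 0.0285 + 0.0224 − 0.0670 = -0.0161
F = S·e^((r+u−y)T) = 7.807 · e^(-0.0161 × 300/360) = 7.807 · e^-0.013417
= 7.807 × 0.986673 = £7.703 per MMBtu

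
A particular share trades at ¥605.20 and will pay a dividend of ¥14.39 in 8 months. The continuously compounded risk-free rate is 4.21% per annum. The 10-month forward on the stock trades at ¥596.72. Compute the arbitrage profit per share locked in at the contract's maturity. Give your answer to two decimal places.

PV(dividends) I = 14.39·e^(−0.0421·8/12) = 13.9917
Fair forward F* = (S − I)·e^(rT) = (605.20 − 13.9917)·e^0.035083 = 591.2083 × 1.035706 = 612.3180
Market ¥596.72 < fair 612.3180: forward underpriced → reverse cash-and-carry (short the stock, invest proceeds at r, pay the dividends, go long the forward).
Profit at T = |F_mkt − F*| = |596.72 − 612.3180| = ¥15.60 per share

¥15.60 per share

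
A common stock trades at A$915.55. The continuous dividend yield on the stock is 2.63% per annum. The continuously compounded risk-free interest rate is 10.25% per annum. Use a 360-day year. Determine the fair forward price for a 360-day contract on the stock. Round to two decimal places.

A$988.04

F = S·e^((r − q)T) = 915.55 · e^((0.1025 − 0.0263) × 360/360)
= 915.55 · e^0.076200 = 915.55 × 1.079178
F = A$988.04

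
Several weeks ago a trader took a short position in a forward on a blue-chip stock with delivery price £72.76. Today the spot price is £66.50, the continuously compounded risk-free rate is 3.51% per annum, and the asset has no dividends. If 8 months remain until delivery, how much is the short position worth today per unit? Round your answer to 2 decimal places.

£4.58

Current fair forward for the remaining 8 months: F = S·e^(r·T), r = 0.0351
F = 66.50 · e^(0.0351 × 8/12) = 66.50 × 1.023676 = 68.0745
Value of long forward = (F − K)·e^(−rT) = (68.0745 − 72.76) · e^(−0.0351·8/12)
= -4.6855 × 0.976872 = -4.58
Short position value = −(long value) = £4.58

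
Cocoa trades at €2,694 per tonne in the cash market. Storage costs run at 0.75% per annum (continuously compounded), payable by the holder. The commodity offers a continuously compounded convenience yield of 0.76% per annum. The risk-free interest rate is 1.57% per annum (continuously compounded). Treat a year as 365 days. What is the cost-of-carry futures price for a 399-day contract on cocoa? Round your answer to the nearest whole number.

€2,740 per tonne

Net carry = r + u − y = 0.0157 + 0.0075 − 0.0076 = 0.0156
F = S·e^((r+u−y)T) = 2694 · e^(0.0156 × 399/365) = 2694 · e^0.017053
= 2694 × 1.017199 = €2,740 per tonne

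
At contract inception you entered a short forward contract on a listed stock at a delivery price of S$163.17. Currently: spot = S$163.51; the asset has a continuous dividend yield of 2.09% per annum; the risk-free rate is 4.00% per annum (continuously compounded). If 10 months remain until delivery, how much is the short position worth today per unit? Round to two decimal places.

-S$2.87

Current fair forward for the remaining 10 months: F = S·e^((r − q)·T), (r − q) = 0.0400 − 0.0209 = 0.0191
F = 163.51 · e^(0.0191 × 10/12) = 163.51 × 1.016044 = 166.1334
Value of long forward = (F − K)·e^(−rT) = (166.1334 − 163.17) · e^(−0.0400·10/12)
= 2.9634 × 0.967216 = 2.87
Short position value = −(long value) = -S$2.87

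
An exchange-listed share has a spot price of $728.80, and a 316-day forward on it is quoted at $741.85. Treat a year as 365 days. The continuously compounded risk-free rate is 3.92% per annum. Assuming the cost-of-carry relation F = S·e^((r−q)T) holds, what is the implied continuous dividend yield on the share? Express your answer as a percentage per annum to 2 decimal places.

From F = S·e^((r−q)T): (r − q) = ln(F/S)/T
ln(741.85/728.80) = ln(1.017906) = 0.017748
(r − q) = 0.017748 / (316/365) = 0.020500
q = r − ln(F/S)/T = 0.0392 − 0.020500 = 0.018700
q = 1.87%

1.87%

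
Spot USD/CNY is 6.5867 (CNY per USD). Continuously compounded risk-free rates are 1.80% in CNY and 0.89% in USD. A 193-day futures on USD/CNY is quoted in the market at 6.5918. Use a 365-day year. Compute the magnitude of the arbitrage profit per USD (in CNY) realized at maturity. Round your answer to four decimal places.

Fair futures: F* = S·e^(carry·T), with carry = (r_CNY − r_USD) = 0.0180 − 0.0089 = 0.0091
F* = 6.5867 · e^(0.0091 × 193/365) = 6.5867 · e^0.004812 = 6.5867 × 1.004824 = 6.6185
Market 6.5918 < fair 6.6185: forward underpriced → reverse cash-and-carry (short spot, go long the forward).
At maturity, profit = |F_mkt − F*| = |6.5918 − 6.6185| = 0.0267 per USD (in CNY)

0.0267 per USD (in CNY)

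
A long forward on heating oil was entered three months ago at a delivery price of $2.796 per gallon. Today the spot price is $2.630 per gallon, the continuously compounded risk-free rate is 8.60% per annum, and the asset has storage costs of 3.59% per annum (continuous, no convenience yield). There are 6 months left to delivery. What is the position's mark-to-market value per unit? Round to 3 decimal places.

Current fair forward for the remaining 6 months: F = S·e^((r + u)·T), (r + u) = 0.0860 + 0.0359 = 0.1219
F = 2.630 · e^(0.1219 × 6/12) = 2.630 × 1.062846 = 2.7953
Value of long forward = (F − K)·e^(−rT) = (2.7953 − 2.796) · e^(−0.0860·6/12)
= -0.0007 × 0.957911 = -0.001

-$0.001 per gallon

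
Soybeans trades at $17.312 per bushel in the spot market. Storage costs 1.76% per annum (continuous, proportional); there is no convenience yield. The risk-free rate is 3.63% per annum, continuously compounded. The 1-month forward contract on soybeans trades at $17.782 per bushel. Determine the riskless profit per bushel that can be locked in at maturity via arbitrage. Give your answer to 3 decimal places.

$0.392 per bushel

Fair forward: F* = S·e^(carry·T), with carry = (r + u) = 0.0363 + 0.0176 = 0.0539
F* = 17.312 · e^(0.0539 × 1/12) = 17.312 · e^0.004492 = 17.312 × 1.004502 = $17.3899
Market $17.782 > fair $17.3899: forward overpriced → cash-and-carry (buy spot, short the forward).
At maturity, profit = |F_mkt − F*| = |17.782 − 17.3899| = $0.392 per bushel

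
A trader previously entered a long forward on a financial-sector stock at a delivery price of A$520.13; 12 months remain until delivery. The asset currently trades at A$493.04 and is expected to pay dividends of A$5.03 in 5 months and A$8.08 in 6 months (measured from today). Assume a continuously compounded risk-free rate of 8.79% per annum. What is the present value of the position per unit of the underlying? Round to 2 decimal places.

PV(remaining dividends) I = 5.03·e^(−0.0879·5/12) + 8.08·e^(−0.0879·6/12) = 12.5817
Current forward F = (S − I)·e^(rT) = (493.04 − 12.5817)·e^(0.0879·12/12) = 480.4583 × 1.091879 = 524.6023
Value (long) = (F − K)·e^(−rT) = (524.6023 − 520.13) × 0.915852 = 4.0960
Value = A$4.10

A$4.10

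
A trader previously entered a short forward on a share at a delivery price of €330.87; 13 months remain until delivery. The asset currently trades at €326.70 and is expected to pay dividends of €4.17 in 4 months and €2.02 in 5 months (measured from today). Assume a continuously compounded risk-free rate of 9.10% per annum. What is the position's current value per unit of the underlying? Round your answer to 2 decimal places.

PV(remaining dividends) I = 4.17·e^(−0.0910·4/12) + 2.02·e^(−0.0910·5/12) = 5.9903
Current forward F = (S − I)·e^(rT) = (326.70 − 5.9903)·e^(0.0910·13/12) = 320.7097 × 1.103606 = 353.9371
Value (long) = (F − K)·e^(−rT) = (353.9371 − 330.87) × 0.906120 = 20.9016
Short position value = −(long value) = -€20.90

-€20.90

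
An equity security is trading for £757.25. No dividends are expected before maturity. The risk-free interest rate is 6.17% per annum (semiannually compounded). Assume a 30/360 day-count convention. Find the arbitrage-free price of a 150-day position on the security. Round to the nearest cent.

£776.67

F = S · (1+r/2)^(2T)
= 757.25 × 1.025643
F = £776.67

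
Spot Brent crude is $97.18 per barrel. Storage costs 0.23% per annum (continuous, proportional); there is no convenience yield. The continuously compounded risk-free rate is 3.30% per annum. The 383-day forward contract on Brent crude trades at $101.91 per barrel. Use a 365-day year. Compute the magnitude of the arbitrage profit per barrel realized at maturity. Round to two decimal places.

Fair forward: F* = S·e^(carry·T), with carry = (r + u) = 0.0330 + 0.0023 = 0.0353
F* = 97.18 · e^(0.0353 × 383/365) = 97.18 · e^0.037041 = 97.18 × 1.037736 = $100.8472
Market $101.91 > fair $100.8472: forward overpriced → cash-and-carry (buy spot, short the forward).
At maturity, profit = |F_mkt − F*| = |101.91 − 100.8472| = $1.06 per barrel

$1.06 per barrel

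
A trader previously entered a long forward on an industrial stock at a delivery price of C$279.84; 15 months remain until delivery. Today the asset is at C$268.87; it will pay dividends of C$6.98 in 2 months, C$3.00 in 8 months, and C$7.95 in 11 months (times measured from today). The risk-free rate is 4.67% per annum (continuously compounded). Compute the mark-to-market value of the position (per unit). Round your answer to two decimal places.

PV(remaining dividends) I = 6.98·e^(−0.0467·2/12) + 3.00·e^(−0.0467·8/12) + 7.95·e^(−0.0467·11/12) = 17.4508
Current forward F = (S − I)·e^(rT) = (268.87 − 17.4508)·e^(0.0467·15/12) = 251.4192 × 1.060112 = 266.5325
Value (long) = (F − K)·e^(−rT) = (266.5325 − 279.84) × 0.943296 = -12.5529
Value = -C$12.55

-C$12.55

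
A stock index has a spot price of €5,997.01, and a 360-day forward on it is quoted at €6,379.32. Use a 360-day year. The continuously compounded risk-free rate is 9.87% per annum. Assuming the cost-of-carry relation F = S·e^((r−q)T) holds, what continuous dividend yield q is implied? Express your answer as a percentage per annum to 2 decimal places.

3.69%

From F = S·e^((r−q)T): (r − q) = ln(F/S)/T
ln(6379.32/5997.01) = ln(1.063750) = 0.061800
(r − q) = 0.061800 / (360/360) = 0.061800
q = r − ln(F/S)/T = 0.0987 − 0.061800 = 0.036900
q = 3.69%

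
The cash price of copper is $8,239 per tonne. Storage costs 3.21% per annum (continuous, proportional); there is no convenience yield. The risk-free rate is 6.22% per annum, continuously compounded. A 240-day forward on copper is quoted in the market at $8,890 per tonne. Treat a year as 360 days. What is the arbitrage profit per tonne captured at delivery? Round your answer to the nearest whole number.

$116 per tonne

Fair forward: F* = S·e^(carry·T), with carry = (r + u) = 0.0622 + 0.0321 = 0.0943
F* = 8239 · e^(0.0943 × 240/360) = 8239 · e^0.062867 = 8239 × 1.064885 = $8773.5875
Market $8890 > fair $8773.5875: forward overpriced → cash-and-carry (buy spot, short the forward).
At maturity, profit = |F_mkt − F*| = |8890 − 8773.5875| = $116 per tonne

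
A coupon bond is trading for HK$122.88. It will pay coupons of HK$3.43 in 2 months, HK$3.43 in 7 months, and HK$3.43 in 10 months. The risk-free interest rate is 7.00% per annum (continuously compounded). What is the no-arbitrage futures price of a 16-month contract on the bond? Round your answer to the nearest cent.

PV(coupons) I = 3.43·e^(−0.0700·2/12) + 3.43·e^(−0.0700·7/12) + 3.43·e^(−0.0700·10/12)
I = 3.3902 + 3.2928 + 3.2356 = 9.9186
F = (S − I)·e^(rT) = (122.88 − 9.9186) · e^(0.0700·16/12)
= 112.9614 · e^0.093333 = 112.9614 × 1.097827 = HK$124.01

HK$124.01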